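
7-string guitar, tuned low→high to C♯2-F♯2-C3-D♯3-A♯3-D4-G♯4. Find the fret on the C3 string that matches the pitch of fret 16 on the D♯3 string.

19

D♯3 at fret 16 is D♯3 + 16 semitones = G4.
The open C3 string is 3 semitones below the open D♯3, so the same pitch on the C3 string lies at fret 16 + 3 = 19.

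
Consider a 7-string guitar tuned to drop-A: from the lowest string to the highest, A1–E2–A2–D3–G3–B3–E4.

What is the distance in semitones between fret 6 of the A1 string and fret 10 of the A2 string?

A1 at fret 6 → D#2 (MIDI 39); A2 at fret 10 → G3 (MIDI 55).
39 − 55 = -16, so the two pitches are 16 semitones apart, with G3 the higher.

16 semitones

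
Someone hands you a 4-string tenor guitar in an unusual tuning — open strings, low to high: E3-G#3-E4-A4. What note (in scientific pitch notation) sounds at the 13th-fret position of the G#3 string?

A4

The open G#3 string plus 13 semitones: G#–A–A#–B–…–G–G#–A.
The walk passes from B into C once, so the octave number goes from 3 to 4.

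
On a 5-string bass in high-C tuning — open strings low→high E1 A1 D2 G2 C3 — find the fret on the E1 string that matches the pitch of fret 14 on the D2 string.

24

D2 at fret 14 is D2 + 14 semitones = E3.
The open E1 string is 10 semitones below the open D2, so the same pitch on the E1 string lies at fret 14 + 10 = 24.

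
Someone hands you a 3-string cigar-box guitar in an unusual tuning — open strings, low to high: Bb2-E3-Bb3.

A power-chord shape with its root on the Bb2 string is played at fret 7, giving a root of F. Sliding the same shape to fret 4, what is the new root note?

Moving from fret 7 to fret 4 shifts the root by -3 semitones.
F down 3 semitones is D.

D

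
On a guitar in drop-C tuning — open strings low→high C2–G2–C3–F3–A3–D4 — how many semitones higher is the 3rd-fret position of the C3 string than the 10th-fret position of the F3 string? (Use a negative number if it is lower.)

C3 at fret 3 → D#3 (MIDI 51); F3 at fret 10 → D#4 (MIDI 63).
51 − 63 = -12, so the two pitches are 12 semitones apart.

-12 semitones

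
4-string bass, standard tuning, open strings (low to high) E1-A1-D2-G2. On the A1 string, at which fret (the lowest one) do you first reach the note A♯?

1

From A1, count semitones up the chromatic scale until reaching A♯: A–A# — 1 step.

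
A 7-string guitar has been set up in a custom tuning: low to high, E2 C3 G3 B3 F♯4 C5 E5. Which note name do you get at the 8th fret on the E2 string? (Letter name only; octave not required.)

C

Each fret is one semitone, so E2 + 8 = C.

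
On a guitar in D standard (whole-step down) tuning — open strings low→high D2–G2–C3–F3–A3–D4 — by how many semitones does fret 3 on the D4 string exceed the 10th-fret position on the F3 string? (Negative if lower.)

2 semitones

D4 at fret 3 → F4 (MIDI 65); F3 at fret 10 → D#4 (MIDI 63).
65 − 63 = 2, so the two pitches are 2 semitones apart.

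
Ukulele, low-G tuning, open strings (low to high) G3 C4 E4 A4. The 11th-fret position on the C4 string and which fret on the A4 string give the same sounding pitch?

2

C4 at fret 11 is C4 + 11 semitones = B4.
The open A4 string is 9 semitones above the open C4, so the same pitch on the A4 string lies at fret 11 − 9 = 2.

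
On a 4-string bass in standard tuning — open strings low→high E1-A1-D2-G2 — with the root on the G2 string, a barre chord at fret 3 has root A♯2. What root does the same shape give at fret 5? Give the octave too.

C3

Moving from fret 3 to fret 5 shifts the root by 2 semitones.
A♯2 up 2 semitones is C3.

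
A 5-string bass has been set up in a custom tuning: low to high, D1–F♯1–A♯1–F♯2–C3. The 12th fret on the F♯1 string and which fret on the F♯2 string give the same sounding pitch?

0

Fret 12 on F♯1 is MIDI 30 + 12 = 42 (F♯2). On the F♯2 string (open MIDI 42), that pitch is 42 − 42 = fret 0.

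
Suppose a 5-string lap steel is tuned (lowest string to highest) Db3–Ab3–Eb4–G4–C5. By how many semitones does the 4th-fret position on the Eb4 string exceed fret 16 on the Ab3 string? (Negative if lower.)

Eb4 at fret 4 → G4 (MIDI 67); Ab3 at fret 16 → C5 (MIDI 72).
67 − 72 = -5, so the two pitches are 5 semitones apart.

-5 semitones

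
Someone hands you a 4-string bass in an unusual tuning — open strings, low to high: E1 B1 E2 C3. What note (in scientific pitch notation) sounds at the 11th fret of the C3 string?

The open C3 string plus 11 semitones: C–C#–D–D#–…–A–A#–B.
No B→C boundary is crossed, so the octave stays at 3.

B3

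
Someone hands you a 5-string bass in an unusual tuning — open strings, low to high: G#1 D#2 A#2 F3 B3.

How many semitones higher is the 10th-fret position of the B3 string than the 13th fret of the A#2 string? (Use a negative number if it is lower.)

10 semitones

B3 at fret 10 → A4 (MIDI 69); A#2 at fret 13 → B3 (MIDI 59).
69 − 59 = 10, so the two pitches are 10 semitones apart.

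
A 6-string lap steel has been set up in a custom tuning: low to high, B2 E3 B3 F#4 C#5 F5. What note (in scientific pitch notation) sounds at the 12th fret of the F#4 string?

F#4 is MIDI 66. Adding 12 gives 78, which is F#5.
(Equivalently spelled Gb5.)

F#5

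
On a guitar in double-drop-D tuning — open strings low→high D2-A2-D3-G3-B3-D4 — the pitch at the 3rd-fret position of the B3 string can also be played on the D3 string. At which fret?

Fret 3 on B3 is MIDI 59 + 3 = 62 (D4). On the D3 string (open MIDI 50), that pitch is 62 − 50 = fret 12.

12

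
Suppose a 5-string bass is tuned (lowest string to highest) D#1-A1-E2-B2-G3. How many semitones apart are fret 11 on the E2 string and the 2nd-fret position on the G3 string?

E2 at fret 11 → D#3 (MIDI 51); G3 at fret 2 → A3 (MIDI 57).
51 − 57 = -6, so the two pitches are 6 semitones apart, with A3 the higher.

6 semitones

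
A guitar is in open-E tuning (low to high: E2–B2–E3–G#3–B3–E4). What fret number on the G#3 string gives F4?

F4 is 9 semitones above the open G#3 (G#–A–A#–B–C–C#–D–D#–E–F), so it sits at fret 9.

9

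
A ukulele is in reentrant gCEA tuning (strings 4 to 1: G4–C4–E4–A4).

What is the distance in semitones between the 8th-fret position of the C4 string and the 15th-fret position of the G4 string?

C4 at fret 8 → G#4 (MIDI 68); G4 at fret 15 → A#5 (MIDI 82).
68 − 82 = -14, so the two pitches are 14 semitones apart, with A#5 the higher.

14 semitones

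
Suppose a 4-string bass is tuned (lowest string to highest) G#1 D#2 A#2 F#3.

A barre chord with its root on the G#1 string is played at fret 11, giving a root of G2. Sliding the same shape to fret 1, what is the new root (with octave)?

A1

Moving from fret 11 to fret 1 shifts the root by -10 semitones.
G2 down 10 semitones is A1.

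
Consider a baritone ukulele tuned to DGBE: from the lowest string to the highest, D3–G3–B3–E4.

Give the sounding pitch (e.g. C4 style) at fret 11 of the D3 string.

The open D3 string plus 11 semitones: D–D#–E–F–…–B–C–C#.
The walk passes from B into C once, so the octave number goes from 3 to 4.

C#4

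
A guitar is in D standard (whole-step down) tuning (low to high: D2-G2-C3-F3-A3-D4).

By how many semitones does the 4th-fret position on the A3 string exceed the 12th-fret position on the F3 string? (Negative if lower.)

-4 semitones

A3 at fret 4 → C#4 (MIDI 61); F3 at fret 12 → F4 (MIDI 65).
61 − 65 = -4, so the two pitches are 4 semitones apart.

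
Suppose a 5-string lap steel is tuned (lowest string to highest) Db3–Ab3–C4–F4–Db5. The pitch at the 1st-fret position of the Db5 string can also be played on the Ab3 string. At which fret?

Fret 1 on Db5 is MIDI 73 + 1 = 74 (D5). On the Ab3 string (open MIDI 56), that pitch is 74 − 56 = fret 18.

18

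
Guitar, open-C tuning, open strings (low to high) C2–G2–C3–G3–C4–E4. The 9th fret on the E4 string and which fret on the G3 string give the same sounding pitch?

18

E4 at fret 9 is E4 + 9 semitones = C#5.
The open G3 string is 9 semitones below the open E4, so the same pitch on the G3 string lies at fret 9 + 9 = 18.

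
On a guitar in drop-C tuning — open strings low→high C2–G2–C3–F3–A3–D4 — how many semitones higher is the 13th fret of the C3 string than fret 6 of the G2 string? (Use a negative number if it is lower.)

12 semitones

C3 at fret 13 → C♯4 (MIDI 61); G2 at fret 6 → C♯3 (MIDI 49).
61 − 49 = 12, so the two pitches are 12 semitones apart.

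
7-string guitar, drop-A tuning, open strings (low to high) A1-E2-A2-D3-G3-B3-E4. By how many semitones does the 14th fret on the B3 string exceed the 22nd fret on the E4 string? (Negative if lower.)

-13 semitones

B3 at fret 14 → C♯5 (MIDI 73); E4 at fret 22 → D6 (MIDI 86).
73 − 86 = -13, so the two pitches are 13 semitones apart.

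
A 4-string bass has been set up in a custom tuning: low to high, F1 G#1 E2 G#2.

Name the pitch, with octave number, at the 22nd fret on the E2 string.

D4

E2 is MIDI 40. Adding 22 gives 62, which is D4.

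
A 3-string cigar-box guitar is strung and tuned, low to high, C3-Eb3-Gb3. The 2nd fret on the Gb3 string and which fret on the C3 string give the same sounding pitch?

8

Gb3 at fret 2 is Gb3 + 2 semitones = Ab3.
The open C3 string is 6 semitones below the open Gb3, so the same pitch on the C3 string lies at fret 2 + 6 = 8.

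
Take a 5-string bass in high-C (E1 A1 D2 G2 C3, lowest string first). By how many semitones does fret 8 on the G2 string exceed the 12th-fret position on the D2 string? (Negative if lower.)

1 semitone

G2 at fret 8 → D♯3 (MIDI 51); D2 at fret 12 → D3 (MIDI 50).
51 − 50 = 1, so the two pitches are 1 semitone apart.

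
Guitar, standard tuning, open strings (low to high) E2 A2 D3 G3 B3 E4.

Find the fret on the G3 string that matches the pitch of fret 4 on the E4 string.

Fret 4 on E4 is MIDI 64 + 4 = 68 (G#4). On the G3 string (open MIDI 55), that pitch is 68 − 55 = fret 13.

13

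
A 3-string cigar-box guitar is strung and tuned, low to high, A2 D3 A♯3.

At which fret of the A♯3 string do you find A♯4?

12

A♯4 is 12 semitones above the open A♯3 (A#–B–C–C#–…–G#–A–A#), so it sits at fret 12.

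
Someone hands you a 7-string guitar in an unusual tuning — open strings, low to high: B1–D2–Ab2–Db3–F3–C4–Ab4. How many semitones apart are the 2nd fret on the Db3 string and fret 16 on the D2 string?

Db3 at fret 2 → Eb3 (MIDI 51); D2 at fret 16 → Gb3 (MIDI 54).
51 − 54 = -3, so the two pitches are 3 semitones apart, with Gb3 the higher.

3 semitones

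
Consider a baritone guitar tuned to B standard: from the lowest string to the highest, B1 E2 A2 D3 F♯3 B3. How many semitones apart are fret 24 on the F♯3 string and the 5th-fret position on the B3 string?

14 semitones

F♯3 at fret 24 → F♯5 (MIDI 78); B3 at fret 5 → E4 (MIDI 64).
78 − 64 = 14, so the two pitches are 14 semitones apart, with F♯5 the higher.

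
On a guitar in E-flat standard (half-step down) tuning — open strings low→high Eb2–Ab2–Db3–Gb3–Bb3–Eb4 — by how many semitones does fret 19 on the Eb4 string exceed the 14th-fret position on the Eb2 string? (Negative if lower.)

Eb4 at fret 19 → Bb5 (MIDI 82); Eb2 at fret 14 → F3 (MIDI 53).
82 − 53 = 29, so the two pitches are 29 semitones apart.

29 semitones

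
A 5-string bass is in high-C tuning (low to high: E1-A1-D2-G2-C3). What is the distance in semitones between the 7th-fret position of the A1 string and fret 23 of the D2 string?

A1 at fret 7 → E2 (MIDI 40); D2 at fret 23 → C#4 (MIDI 61).
40 − 61 = -21, so the two pitches are 21 semitones apart, with C#4 the higher.

21 semitones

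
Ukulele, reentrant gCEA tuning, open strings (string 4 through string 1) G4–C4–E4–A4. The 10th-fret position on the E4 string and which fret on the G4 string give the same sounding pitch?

7

E4 at fret 10 is E4 + 10 semitones = D5.
The open G4 string is 3 semitones above the open E4, so the same pitch on the G4 string lies at fret 10 − 3 = 7.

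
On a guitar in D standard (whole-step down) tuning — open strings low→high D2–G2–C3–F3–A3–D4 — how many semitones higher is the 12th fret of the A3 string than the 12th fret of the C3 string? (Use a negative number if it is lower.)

A3 at fret 12 → A4 (MIDI 69); C3 at fret 12 → C4 (MIDI 60).
69 − 60 = 9, so the two pitches are 9 semitones apart.

9 semitones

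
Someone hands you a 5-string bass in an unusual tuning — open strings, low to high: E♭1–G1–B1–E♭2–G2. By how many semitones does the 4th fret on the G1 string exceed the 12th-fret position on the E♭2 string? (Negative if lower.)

G1 at fret 4 → B1 (MIDI 35); E♭2 at fret 12 → E♭3 (MIDI 51).
35 − 51 = -16, so the two pitches are 16 semitones apart.

-16 semitones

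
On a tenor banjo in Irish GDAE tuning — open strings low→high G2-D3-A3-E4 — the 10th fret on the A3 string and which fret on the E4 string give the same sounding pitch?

3

Fret 10 on A3 is MIDI 57 + 10 = 67 (G4). On the E4 string (open MIDI 64), that pitch is 67 − 64 = fret 3.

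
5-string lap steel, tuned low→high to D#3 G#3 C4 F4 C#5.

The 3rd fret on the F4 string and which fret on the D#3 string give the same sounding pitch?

17

F4 at fret 3 is F4 + 3 semitones = G#4.
The open D#3 string is 14 semitones below the open F4, so the same pitch on the D#3 string lies at fret 3 + 14 = 17.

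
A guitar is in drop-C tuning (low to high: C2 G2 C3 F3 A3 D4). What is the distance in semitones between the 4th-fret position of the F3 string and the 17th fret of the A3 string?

F3 at fret 4 → A3 (MIDI 57); A3 at fret 17 → D5 (MIDI 74).
57 − 74 = -17, so the two pitches are 17 semitones apart, with D5 the higher.

17 semitones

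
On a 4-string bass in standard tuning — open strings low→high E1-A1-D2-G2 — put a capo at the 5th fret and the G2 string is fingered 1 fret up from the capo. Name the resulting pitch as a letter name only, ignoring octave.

C#

The capo raises the open G2 by 5 semitones to C3; fretting 1 more gives G2 + 5 + 1 = G2 + 6 semitones, landing on C#.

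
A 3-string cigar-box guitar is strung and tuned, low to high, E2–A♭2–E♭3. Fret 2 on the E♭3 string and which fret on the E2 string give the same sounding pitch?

13

Fret 2 on E♭3 is MIDI 51 + 2 = 53 (F3). On the E2 string (open MIDI 40), that pitch is 53 − 40 = fret 13.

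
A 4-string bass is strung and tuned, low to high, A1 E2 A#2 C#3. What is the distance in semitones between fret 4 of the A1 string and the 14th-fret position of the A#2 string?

23 semitones

A1 at fret 4 → C#2 (MIDI 37); A#2 at fret 14 → C4 (MIDI 60).
37 − 60 = -23, so the two pitches are 23 semitones apart, with C4 the higher.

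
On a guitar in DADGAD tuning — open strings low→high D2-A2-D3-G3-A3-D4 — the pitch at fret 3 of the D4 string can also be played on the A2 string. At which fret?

20

D4 at fret 3 is D4 + 3 semitones = F4.
The open A2 string is 17 semitones below the open D4, so the same pitch on the A2 string lies at fret 3 + 17 = 20.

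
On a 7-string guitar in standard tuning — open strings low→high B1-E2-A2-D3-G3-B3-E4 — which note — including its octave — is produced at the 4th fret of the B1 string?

Each fret is one semitone, so B1 + 4 = D#2.
(Equivalently spelled Eb2.)

D#2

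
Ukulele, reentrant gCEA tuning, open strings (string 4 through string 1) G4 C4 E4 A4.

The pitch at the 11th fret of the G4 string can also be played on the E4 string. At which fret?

G4 at fret 11 is G4 + 11 semitones = F#5.
The open E4 string is 3 semitones below the open G4, so the same pitch on the E4 string lies at fret 11 + 3 = 14.

14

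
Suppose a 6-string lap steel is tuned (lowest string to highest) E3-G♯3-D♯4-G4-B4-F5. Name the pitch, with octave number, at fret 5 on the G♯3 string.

The open G♯3 string plus 5 semitones: G#–A–A#–B–C–C#.
The walk passes from B into C once, so the octave number goes from 3 to 4.
(Equivalently spelled D♭4.)

C♯4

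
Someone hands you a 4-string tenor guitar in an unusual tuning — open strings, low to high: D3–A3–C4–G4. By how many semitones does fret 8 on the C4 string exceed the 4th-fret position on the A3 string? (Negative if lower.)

C4 at fret 8 → G#4 (MIDI 68); A3 at fret 4 → C#4 (MIDI 61).
68 − 61 = 7, so the two pitches are 7 semitones apart.

7 semitones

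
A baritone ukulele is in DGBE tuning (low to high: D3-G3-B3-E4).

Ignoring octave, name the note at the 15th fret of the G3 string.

A#

G3 is MIDI 55. Adding 15 gives 70; 70 mod 12 = 10, i.e. A#.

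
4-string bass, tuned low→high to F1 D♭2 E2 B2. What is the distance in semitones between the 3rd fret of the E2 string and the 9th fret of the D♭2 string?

3 semitones

E2 at fret 3 → G2 (MIDI 43); D♭2 at fret 9 → B♭2 (MIDI 46).
43 − 46 = -3, so the two pitches are 3 semitones apart, with B♭2 the higher.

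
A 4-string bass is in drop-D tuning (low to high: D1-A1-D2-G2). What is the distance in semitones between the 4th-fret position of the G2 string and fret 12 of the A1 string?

2 semitones

G2 at fret 4 → B2 (MIDI 47); A1 at fret 12 → A2 (MIDI 45).
47 − 45 = 2, so the two pitches are 2 semitones apart, with B2 the higher.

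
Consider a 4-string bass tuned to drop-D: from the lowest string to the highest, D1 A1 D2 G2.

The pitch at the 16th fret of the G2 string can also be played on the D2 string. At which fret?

G2 at fret 16 is G2 + 16 semitones = B3.
The open D2 string is 5 semitones below the open G2, so the same pitch on the D2 string lies at fret 16 + 5 = 21.

21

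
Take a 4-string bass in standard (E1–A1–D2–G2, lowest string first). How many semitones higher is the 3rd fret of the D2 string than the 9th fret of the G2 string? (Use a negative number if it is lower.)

-11 semitones

D2 at fret 3 → F2 (MIDI 41); G2 at fret 9 → E3 (MIDI 52).
41 − 52 = -11, so the two pitches are 11 semitones apart.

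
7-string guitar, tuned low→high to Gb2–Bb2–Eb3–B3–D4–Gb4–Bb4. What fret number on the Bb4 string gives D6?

D6 is 16 semitones above the open Bb4 (Bb–B–C–Db–…–C–Db–D), so it sits at fret 16.

16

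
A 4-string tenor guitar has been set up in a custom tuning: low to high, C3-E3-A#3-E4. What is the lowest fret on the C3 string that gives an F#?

From C3, count semitones up the chromatic scale until reaching F#: C–C#–D–D#–E–F–F# — 6 steps.

6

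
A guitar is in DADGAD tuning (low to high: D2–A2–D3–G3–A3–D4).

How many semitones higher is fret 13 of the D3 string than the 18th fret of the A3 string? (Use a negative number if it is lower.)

-12 semitones

D3 at fret 13 → D#4 (MIDI 63); A3 at fret 18 → D#5 (MIDI 75).
63 − 75 = -12, so the two pitches are 12 semitones apart.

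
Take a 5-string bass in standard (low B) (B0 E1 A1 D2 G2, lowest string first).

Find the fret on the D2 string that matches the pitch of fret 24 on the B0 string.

B0 at fret 24 is B0 + 24 semitones = B2.
The open D2 string is 15 semitones above the open B0, so the same pitch on the D2 string lies at fret 24 − 15 = 9.

9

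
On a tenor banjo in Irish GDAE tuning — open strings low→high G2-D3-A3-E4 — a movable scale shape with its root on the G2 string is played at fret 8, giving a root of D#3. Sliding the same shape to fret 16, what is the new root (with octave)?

Moving from fret 8 to fret 16 shifts the root by 8 semitones.
D#3 up 8 semitones is B3.

B3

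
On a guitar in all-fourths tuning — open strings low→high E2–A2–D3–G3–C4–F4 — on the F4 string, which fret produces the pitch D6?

21

D6 is 21 semitones above the open F4 (F–F#–G–G#–…–C–C#–D), so it sits at fret 21.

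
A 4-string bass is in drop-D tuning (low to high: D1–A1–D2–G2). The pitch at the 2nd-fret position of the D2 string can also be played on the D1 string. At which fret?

Fret 2 on D2 is MIDI 38 + 2 = 40 (E2). On the D1 string (open MIDI 26), that pitch is 40 − 26 = fret 14.

14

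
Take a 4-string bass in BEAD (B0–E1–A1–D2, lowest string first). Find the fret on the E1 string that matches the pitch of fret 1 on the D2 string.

11

Fret 1 on D2 is MIDI 38 + 1 = 39 (D♯2). On the E1 string (open MIDI 28), that pitch is 39 − 28 = fret 11.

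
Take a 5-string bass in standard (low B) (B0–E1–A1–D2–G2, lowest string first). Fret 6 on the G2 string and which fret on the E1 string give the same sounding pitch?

Fret 6 on G2 is MIDI 43 + 6 = 49 (C#3). On the E1 string (open MIDI 28), that pitch is 49 − 28 = fret 21.

21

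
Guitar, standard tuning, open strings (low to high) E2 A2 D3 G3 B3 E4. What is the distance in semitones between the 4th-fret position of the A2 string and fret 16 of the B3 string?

26 semitones

A2 at fret 4 → C♯3 (MIDI 49); B3 at fret 16 → D♯5 (MIDI 75).
49 − 75 = -26, so the two pitches are 26 semitones apart, with D♯5 the higher.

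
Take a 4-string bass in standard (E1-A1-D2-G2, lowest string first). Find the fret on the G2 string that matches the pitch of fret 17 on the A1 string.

Fret 17 on A1 is MIDI 33 + 17 = 50 (D3). On the G2 string (open MIDI 43), that pitch is 50 − 43 = fret 7.

7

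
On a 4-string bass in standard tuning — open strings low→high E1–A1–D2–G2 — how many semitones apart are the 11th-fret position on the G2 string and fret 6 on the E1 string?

G2 at fret 11 → F#3 (MIDI 54); E1 at fret 6 → A#1 (MIDI 34).
54 − 34 = 20, so the two pitches are 20 semitones apart, with F#3 the higher.

20 semitones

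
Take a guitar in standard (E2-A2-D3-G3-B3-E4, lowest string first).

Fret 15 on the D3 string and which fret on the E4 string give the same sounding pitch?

1

Fret 15 on D3 is MIDI 50 + 15 = 65 (F4). On the E4 string (open MIDI 64), that pitch is 65 − 64 = fret 1.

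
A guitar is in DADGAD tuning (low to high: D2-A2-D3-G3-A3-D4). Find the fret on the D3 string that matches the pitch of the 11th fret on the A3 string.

Fret 11 on A3 is MIDI 57 + 11 = 68 (G#4). On the D3 string (open MIDI 50), that pitch is 68 − 50 = fret 18.

18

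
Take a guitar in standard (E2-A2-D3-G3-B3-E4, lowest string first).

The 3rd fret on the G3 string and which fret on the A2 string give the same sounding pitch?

Fret 3 on G3 is MIDI 55 + 3 = 58 (A♯3). On the A2 string (open MIDI 45), that pitch is 58 − 45 = fret 13.

13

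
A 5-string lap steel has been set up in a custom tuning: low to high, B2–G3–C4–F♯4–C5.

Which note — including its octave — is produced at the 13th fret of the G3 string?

The open G3 string plus 13 semitones: G–G#–A–A#–…–F#–G–G#.
The walk passes from B into C once, so the octave number goes from 3 to 4.
(Equivalently spelled A♭4.)

G♯4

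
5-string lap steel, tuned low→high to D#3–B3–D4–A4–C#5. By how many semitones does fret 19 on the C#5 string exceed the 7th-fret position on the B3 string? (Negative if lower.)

C#5 at fret 19 → G#6 (MIDI 92); B3 at fret 7 → F#4 (MIDI 66).
92 − 66 = 26, so the two pitches are 26 semitones apart.

26 semitones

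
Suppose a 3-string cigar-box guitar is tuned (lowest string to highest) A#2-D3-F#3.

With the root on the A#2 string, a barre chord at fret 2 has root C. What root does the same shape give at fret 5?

D#

Moving from fret 2 to fret 5 shifts the root by 3 semitones.
C up 3 semitones is D#.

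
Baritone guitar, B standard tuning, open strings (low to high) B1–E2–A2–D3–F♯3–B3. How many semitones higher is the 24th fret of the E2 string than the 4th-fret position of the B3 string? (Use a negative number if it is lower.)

E2 at fret 24 → E4 (MIDI 64); B3 at fret 4 → D♯4 (MIDI 63).
64 − 63 = 1, so the two pitches are 1 semitone apart.

1 semitone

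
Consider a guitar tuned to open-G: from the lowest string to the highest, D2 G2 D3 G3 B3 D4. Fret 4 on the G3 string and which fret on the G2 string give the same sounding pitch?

G3 at fret 4 is G3 + 4 semitones = B3.
The open G2 string is 12 semitones below the open G3, so the same pitch on the G2 string lies at fret 4 + 12 = 16.

16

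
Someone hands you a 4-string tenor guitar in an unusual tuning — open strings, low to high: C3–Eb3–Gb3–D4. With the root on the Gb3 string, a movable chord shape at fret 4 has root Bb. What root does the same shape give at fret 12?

Gb

Moving from fret 4 to fret 12 shifts the root by 8 semitones.
Bb up 8 semitones is Gb.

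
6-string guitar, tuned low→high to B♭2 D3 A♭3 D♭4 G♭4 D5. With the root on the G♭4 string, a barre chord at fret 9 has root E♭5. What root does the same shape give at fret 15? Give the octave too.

Moving from fret 9 to fret 15 shifts the root by 6 semitones.
E♭5 up 6 semitones is A5.

A5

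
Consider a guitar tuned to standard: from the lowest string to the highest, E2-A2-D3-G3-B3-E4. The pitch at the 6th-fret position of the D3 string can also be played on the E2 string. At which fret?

16

Fret 6 on D3 is MIDI 50 + 6 = 56 (G#3). On the E2 string (open MIDI 40), that pitch is 56 − 40 = fret 16.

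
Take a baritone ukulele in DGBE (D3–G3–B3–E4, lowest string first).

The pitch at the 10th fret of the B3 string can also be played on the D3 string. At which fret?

19

Fret 10 on B3 is MIDI 59 + 10 = 69 (A4). On the D3 string (open MIDI 50), that pitch is 69 − 50 = fret 19.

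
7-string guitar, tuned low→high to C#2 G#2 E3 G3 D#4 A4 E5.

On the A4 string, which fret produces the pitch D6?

17

D6 is 17 semitones above the open A4 (A–A#–B–C–…–C–C#–D), so it sits at fret 17.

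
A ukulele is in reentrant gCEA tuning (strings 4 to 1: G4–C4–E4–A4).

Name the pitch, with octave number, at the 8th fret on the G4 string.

G4 is MIDI 67. Adding 8 gives 75, which is D#5.
(Equivalently spelled Eb5.)

D#5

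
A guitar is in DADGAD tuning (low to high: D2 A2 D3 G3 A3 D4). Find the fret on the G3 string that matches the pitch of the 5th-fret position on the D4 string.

12

Fret 5 on D4 is MIDI 62 + 5 = 67 (G4). On the G3 string (open MIDI 55), that pitch is 67 − 55 = fret 12.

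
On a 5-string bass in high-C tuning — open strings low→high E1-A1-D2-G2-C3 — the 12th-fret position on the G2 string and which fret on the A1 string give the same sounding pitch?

22

G2 at fret 12 is G2 + 12 semitones = G3.
The open A1 string is 10 semitones below the open G2, so the same pitch on the A1 string lies at fret 12 + 10 = 22.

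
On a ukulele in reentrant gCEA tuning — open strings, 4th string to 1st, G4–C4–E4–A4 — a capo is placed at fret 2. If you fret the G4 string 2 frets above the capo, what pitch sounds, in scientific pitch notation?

B4

The capo raises the open G4 by 2 semitones to A4; fretting 2 more gives G4 + 2 + 2 = G4 + 4 semitones = B4.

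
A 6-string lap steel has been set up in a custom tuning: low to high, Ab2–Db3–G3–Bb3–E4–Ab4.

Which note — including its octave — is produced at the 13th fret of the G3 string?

Ab4

Each fret is one semitone, so G3 + 13 = Ab4.
(Equivalently spelled G#4.)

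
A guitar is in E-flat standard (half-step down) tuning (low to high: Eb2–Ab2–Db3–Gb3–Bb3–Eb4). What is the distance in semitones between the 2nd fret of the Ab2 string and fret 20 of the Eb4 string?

37 semitones

Ab2 at fret 2 → Bb2 (MIDI 46); Eb4 at fret 20 → B5 (MIDI 83).
46 − 83 = -37, so the two pitches are 37 semitones apart, with B5 the higher.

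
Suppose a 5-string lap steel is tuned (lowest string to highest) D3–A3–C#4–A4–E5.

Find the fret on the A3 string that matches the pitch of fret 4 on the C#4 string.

Fret 4 on C#4 is MIDI 61 + 4 = 65 (F4). On the A3 string (open MIDI 57), that pitch is 65 − 57 = fret 8.

8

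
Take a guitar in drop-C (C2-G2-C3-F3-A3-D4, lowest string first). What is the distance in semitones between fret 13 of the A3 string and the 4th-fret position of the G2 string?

A3 at fret 13 → A#4 (MIDI 70); G2 at fret 4 → B2 (MIDI 47).
70 − 47 = 23, so the two pitches are 23 semitones apart, with A#4 the higher.

23 semitones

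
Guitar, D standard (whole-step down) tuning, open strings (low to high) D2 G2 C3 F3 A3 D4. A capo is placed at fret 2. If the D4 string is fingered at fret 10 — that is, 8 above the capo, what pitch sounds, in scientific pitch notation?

The capo raises the open D4 by 2 semitones to E4; fretting 8 more gives D4 + 2 + 8 = D4 + 10 semitones = C5.

C5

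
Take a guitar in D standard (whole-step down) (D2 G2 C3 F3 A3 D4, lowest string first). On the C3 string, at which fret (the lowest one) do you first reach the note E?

From C3, count semitones up the chromatic scale until reaching E: C–C#–D–D#–E — 4 steps.

4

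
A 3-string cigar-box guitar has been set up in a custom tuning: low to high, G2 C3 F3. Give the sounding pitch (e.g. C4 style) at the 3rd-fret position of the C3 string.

C3 is MIDI 48. Adding 3 gives 51, which is Eb3.
(Equivalently spelled D#3.)

Eb3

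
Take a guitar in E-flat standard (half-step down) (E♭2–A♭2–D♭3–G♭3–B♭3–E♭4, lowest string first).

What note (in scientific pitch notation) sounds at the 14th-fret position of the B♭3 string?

C5

Each fret is one semitone, so B♭3 + 14 = C5.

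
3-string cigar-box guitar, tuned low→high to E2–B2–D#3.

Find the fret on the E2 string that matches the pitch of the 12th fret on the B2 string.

19

B2 at fret 12 is B2 + 12 semitones = B3.
The open E2 string is 7 semitones below the open B2, so the same pitch on the E2 string lies at fret 12 + 7 = 19.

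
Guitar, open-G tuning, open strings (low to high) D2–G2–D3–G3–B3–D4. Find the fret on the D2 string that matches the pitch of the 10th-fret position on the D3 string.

D3 at fret 10 is D3 + 10 semitones = C4.
The open D2 string is 12 semitones below the open D3, so the same pitch on the D2 string lies at fret 10 + 12 = 22.

22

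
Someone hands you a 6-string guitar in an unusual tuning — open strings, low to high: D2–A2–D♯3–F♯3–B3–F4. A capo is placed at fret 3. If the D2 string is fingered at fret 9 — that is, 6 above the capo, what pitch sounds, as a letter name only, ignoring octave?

The capo raises the open D2 by 3 semitones to F2; fretting 6 more gives D2 + 3 + 6 = D2 + 9 semitones, landing on B.

B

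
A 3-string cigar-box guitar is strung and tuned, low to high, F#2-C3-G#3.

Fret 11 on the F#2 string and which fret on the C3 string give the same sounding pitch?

Fret 11 on F#2 is MIDI 42 + 11 = 53 (F3). On the C3 string (open MIDI 48), that pitch is 53 − 48 = fret 5.

5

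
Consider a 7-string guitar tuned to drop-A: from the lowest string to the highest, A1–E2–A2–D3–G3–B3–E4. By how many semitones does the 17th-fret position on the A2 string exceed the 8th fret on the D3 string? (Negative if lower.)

A2 at fret 17 → D4 (MIDI 62); D3 at fret 8 → A♯3 (MIDI 58).
62 − 58 = 4, so the two pitches are 4 semitones apart.

4 semitones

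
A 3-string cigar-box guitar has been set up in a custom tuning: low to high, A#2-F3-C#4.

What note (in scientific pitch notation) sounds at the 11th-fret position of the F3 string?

E4

F3 is MIDI 53. Adding 11 gives 64, which is E4.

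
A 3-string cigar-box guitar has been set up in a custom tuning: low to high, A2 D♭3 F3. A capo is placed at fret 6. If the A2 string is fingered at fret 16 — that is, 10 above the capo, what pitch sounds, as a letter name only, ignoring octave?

D♭

The capo raises the open A2 by 6 semitones to E♭3; fretting 10 more gives A2 + 6 + 10 = A2 + 16 semitones, landing on D♭.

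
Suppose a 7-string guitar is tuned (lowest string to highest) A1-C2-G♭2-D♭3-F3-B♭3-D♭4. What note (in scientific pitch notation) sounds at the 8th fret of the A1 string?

F2

A1 is MIDI 33. Adding 8 gives 41, which is F2.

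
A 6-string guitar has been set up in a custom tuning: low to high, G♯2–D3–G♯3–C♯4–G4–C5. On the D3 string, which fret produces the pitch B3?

9

B3 is 9 semitones above the open D3 (D–D#–E–F–F#–G–G#–A–A#–B), so it sits at fret 9.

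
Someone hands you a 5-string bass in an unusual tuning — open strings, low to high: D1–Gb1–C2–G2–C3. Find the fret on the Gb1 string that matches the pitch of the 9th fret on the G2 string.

Fret 9 on G2 is MIDI 43 + 9 = 52 (E3). On the Gb1 string (open MIDI 30), that pitch is 52 − 30 = fret 22.

22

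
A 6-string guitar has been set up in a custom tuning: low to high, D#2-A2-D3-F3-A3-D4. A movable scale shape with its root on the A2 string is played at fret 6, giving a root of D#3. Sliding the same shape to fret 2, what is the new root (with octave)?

Moving from fret 6 to fret 2 shifts the root by -4 semitones.
D#3 down 4 semitones is B2.

B2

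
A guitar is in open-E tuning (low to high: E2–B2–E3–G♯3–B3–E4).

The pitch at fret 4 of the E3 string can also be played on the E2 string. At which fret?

E3 at fret 4 is E3 + 4 semitones = G♯3.
The open E2 string is 12 semitones below the open E3, so the same pitch on the E2 string lies at fret 4 + 12 = 16.

16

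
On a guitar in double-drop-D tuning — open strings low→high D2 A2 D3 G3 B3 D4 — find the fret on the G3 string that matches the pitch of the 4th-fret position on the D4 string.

Fret 4 on D4 is MIDI 62 + 4 = 66 (F#4). On the G3 string (open MIDI 55), that pitch is 66 − 55 = fret 11.

11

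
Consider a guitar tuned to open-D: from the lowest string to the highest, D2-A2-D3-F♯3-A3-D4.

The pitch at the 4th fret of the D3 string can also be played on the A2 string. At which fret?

9

Fret 4 on D3 is MIDI 50 + 4 = 54 (F♯3). On the A2 string (open MIDI 45), that pitch is 54 − 45 = fret 9.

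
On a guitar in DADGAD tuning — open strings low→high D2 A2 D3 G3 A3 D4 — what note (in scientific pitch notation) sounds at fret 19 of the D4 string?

The open D4 string plus 19 semitones: D–D#–E–F–…–G–G#–A.
The walk passes from B into C once, so the octave number goes from 4 to 5.

A5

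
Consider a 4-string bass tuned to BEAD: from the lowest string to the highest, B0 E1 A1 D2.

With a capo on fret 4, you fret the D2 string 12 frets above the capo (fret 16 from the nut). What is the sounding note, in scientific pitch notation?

The capo raises the open D2 by 4 semitones to F#2; fretting 12 more gives D2 + 4 + 12 = D2 + 16 semitones = F#3.
(Also written Gb.)

F#3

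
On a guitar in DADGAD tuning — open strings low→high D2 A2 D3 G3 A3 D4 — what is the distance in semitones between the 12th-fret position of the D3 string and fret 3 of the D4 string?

3 semitones

D3 at fret 12 → D4 (MIDI 62); D4 at fret 3 → F4 (MIDI 65).
62 − 65 = -3, so the two pitches are 3 semitones apart, with F4 the higher.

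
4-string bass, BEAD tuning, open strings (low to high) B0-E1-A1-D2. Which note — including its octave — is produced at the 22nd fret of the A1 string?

The open A1 string plus 22 semitones: A–A#–B–C–…–F–F#–G.
The walk passes from B into C 2 times, so the octave number goes from 1 to 3.

G3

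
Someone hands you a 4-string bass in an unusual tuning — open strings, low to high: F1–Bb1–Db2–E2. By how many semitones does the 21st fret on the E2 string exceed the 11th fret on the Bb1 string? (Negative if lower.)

16 semitones

E2 at fret 21 → Db4 (MIDI 61); Bb1 at fret 11 → A2 (MIDI 45).
61 − 45 = 16, so the two pitches are 16 semitones apart.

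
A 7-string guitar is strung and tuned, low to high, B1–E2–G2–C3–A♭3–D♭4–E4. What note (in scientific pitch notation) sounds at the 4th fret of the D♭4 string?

The open D♭4 string plus 4 semitones: Db–D–Eb–E–F.
No B→C boundary is crossed, so the octave stays at 4.

F4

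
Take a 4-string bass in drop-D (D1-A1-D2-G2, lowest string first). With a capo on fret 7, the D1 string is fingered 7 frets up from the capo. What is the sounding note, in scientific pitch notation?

The capo raises the open D1 by 7 semitones to A1; fretting 7 more gives D1 + 7 + 7 = D1 + 14 semitones = E2.

E2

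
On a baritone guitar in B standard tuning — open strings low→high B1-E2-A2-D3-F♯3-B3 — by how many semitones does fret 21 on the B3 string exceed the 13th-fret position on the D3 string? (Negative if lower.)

17 semitones

B3 at fret 21 → G♯5 (MIDI 80); D3 at fret 13 → D♯4 (MIDI 63).
80 − 63 = 17, so the two pitches are 17 semitones apart.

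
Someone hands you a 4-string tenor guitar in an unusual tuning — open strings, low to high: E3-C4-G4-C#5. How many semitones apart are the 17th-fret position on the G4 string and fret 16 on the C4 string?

8 semitones

G4 at fret 17 → C6 (MIDI 84); C4 at fret 16 → E5 (MIDI 76).
84 − 76 = 8, so the two pitches are 8 semitones apart, with C6 the higher.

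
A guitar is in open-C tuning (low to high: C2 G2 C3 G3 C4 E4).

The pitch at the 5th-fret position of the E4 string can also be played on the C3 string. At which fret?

21

Fret 5 on E4 is MIDI 64 + 5 = 69 (A4). On the C3 string (open MIDI 48), that pitch is 69 − 48 = fret 21.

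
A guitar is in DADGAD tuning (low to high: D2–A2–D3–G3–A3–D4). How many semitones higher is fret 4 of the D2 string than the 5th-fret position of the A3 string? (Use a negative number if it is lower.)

D2 at fret 4 → F#2 (MIDI 42); A3 at fret 5 → D4 (MIDI 62).
42 − 62 = -20, so the two pitches are 20 semitones apart.

-20 semitones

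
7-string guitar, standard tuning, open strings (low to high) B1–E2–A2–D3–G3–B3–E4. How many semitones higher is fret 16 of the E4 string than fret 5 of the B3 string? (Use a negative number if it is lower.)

E4 at fret 16 → G#5 (MIDI 80); B3 at fret 5 → E4 (MIDI 64).
80 − 64 = 16, so the two pitches are 16 semitones apart.

16 semitones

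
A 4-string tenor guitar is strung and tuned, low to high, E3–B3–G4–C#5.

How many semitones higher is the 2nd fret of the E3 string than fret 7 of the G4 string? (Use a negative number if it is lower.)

-20 semitones

E3 at fret 2 → F#3 (MIDI 54); G4 at fret 7 → D5 (MIDI 74).
54 − 74 = -20, so the two pitches are 20 semitones apart.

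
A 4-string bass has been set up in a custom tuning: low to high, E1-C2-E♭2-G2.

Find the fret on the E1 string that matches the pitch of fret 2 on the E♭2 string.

E♭2 at fret 2 is E♭2 + 2 semitones = F2.
The open E1 string is 11 semitones below the open E♭2, so the same pitch on the E1 string lies at fret 2 + 11 = 13.

13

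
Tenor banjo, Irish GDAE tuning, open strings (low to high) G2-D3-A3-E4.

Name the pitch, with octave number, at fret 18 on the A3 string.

D#5

Each fret is one semitone, so A3 + 18 = D#5.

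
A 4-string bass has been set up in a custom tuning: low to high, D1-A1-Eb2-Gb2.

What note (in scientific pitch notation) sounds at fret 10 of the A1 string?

G2

Each fret is one semitone, so A1 + 10 = G2.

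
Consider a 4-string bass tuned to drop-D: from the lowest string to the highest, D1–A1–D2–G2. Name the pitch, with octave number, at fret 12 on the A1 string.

A1 is MIDI 33. Adding 12 gives 45, which is A2.

A2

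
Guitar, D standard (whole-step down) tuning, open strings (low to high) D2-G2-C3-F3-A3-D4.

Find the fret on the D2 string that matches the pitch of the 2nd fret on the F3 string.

17

F3 at fret 2 is F3 + 2 semitones = G3.
The open D2 string is 15 semitones below the open F3, so the same pitch on the D2 string lies at fret 2 + 15 = 17.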